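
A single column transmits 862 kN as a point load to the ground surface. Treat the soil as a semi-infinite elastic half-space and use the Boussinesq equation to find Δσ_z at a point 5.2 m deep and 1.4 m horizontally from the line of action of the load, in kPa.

Δσ_z ≈ 12.8 kPa

Boussinesq vertical stress below a point load on an elastic half-space:
Δσ_z = 3P/(2πz²) · [1 + (r/z)²]^(−5/2)
r/z = 1.4/5.2 = 0.26923; [1+(r/z)²]^(−5/2) = 0.8395.
Δσ_z = 3×862/(2π×5.2²) × 0.8395 = 15.221 × 0.8395 = 12.78 kPa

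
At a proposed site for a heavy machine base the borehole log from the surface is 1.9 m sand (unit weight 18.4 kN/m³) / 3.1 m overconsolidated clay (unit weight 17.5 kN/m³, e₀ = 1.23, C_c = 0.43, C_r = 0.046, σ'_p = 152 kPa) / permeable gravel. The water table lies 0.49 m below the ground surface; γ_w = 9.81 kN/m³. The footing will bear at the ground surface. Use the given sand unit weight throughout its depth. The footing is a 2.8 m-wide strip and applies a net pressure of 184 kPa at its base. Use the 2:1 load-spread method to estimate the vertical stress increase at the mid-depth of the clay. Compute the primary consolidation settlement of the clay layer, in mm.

S_c ≈ 34.7 mm

Mid-depth of clay below the ground surface: z = 1.9 + 3.1/2 = 3.45 m.
Total vertical stress at mid-clay: σ_v = 18.4×1.9 + 17.5×1.55 = 62.085 kPa.
Pore pressure: u = 9.81×(3.45 − 0.49) = 29.038 kPa.
Initial effective stress: σ'_0 = σ_v − u = 62.085 − 29.038 = 33.047 kPa.
Stress increase at mid-clay by the 2:1 spreading method:
Δσ = qB/(B+z) = 184×2.8/(2.8+3.45) = 82.432 kPa
Final effective stress: σ'_f = 33.047 + 82.432 = 115.48 kPa.
σ'_f = 115.48 ≤ σ'_p = 152 kPa, so the clay remains overconsolidated and only the recompression index applies:
S_c = C_r·H/(1+e₀)·log₁₀(σ'_f/σ'_0) = 0.046×3.1/2.23×log₁₀(115.48/33.047)
    = 0.063945 × 0.54337 = 0.03475 m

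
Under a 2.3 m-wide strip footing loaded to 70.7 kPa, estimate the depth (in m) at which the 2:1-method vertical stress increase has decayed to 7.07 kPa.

2:1 spreading — at depth z the loaded area has grown by z in each plan dimension:
qB/(B+z) = Δσ_z ⇒ z = qB/Δσ_z − B = 70.7×2.3/7.07 − 2.3 = 20.7 m

z ≈ 20.7 m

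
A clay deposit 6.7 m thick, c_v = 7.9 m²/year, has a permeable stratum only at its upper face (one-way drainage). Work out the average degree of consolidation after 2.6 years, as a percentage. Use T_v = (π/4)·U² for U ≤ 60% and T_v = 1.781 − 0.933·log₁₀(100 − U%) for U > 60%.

U ≈ 73.8 %

Drainage path length: H_d = H = 6.7 m (single drainage).
T_v = c_v·t/H_d² = 7.9×2.6/6.7² = 0.45756.
T_v = 0.45756 corresponds to the U > 60% branch:
U = 1 − 10^((1.781 − T_v)/0.933)/100 = 0.7379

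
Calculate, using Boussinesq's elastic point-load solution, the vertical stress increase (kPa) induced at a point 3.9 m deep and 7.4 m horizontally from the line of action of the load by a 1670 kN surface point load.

Δσ_z ≈ 1.15 kPa

Boussinesq vertical stress below a point load on an elastic half-space:
Δσ_z = 3P/(2πz²) · [1 + (r/z)²]^(−5/2)
r/z = 7.4/3.9 = 1.8974; [1+(r/z)²]^(−5/2) = 0.022031.
Δσ_z = 3×1670/(2π×3.9²) × 0.022031 = 52.424 × 0.022031 = 1.155 kPa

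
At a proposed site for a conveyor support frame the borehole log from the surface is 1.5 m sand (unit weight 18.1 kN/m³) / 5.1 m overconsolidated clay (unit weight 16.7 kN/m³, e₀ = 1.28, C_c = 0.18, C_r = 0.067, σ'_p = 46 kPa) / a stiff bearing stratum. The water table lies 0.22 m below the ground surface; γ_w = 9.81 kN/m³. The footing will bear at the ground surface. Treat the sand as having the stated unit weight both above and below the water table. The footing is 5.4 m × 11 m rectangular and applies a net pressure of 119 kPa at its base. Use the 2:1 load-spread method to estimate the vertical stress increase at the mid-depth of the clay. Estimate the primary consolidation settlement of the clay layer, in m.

Mid-depth of clay below the ground surface: z = 1.5 + 5.1/2 = 4.05 m.
Total vertical stress at mid-clay: σ_v = 18.1×1.5 + 16.7×2.55 = 69.735 kPa.
Pore pressure: u = 9.81×(4.05 − 0.22) = 37.572 kPa.
Initial effective stress: σ'_0 = σ_v − u = 69.735 − 37.572 = 32.163 kPa.
Stress increase at mid-clay by the 2:1 spreading method:
Δσ = qBL/((B+z)(L+z)) = 119×5.4×11/((5.4+4.05)(11+4.05)) = 49.701 kPa
Final effective stress: σ'_f = 32.163 + 49.701 = 81.864 kPa.
σ'_f = 81.864 > σ'_p = 46 kPa, so the stress path crosses the preconsolidation pressure — recompression up to σ'_p, then virgin compression beyond:
S_c = H/(1+e₀)·[C_r·log₁₀(σ'_p/σ'_0) + C_c·log₁₀(σ'_f/σ'_p)]
    = 5.1/2.28 × [0.067×log₁₀(46/32.163) + 0.18×log₁₀(81.864/46)]
    = 2.2368 × [0.010412 + 0.04506] = 0.1241 m

S_c ≈ 0.124 m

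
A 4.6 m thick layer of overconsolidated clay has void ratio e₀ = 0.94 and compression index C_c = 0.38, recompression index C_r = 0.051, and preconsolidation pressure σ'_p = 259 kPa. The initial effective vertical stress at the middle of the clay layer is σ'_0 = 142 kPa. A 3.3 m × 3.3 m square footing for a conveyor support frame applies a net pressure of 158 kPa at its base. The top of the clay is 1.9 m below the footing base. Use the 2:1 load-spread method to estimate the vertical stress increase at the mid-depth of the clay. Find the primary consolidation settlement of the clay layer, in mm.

Mid-depth of clay below the footing base: z = 1.9 + 4.6/2 = 4.2 m.
Stress increase at mid-clay by the 2:1 spreading method:
Δσ = qBL/((B+z)(L+z)) = 158×3.3×3.3/((3.3+4.2)(3.3+4.2)) = 30.589 kPa
Final effective stress: σ'_f = 142 + 30.589 = 172.59 kPa.
σ'_f = 172.59 ≤ σ'_p = 259 kPa, so the clay remains overconsolidated and only the recompression index applies:
S_c = C_r·H/(1+e₀)·log₁₀(σ'_f/σ'_0) = 0.051×4.6/1.94×log₁₀(172.59/142)
    = 0.12093 × 0.084727 = 0.01025 m

S_c ≈ 10.2 mm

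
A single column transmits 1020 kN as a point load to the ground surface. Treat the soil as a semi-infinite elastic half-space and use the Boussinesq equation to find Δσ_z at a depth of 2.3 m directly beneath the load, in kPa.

Boussinesq vertical stress below a point load on an elastic half-space:
Δσ_z = 3P/(2πz²) · [1 + (r/z)²]^(−5/2)
r/z = 0/2.3 = 0; [1+(r/z)²]^(−5/2) = 1.
Δσ_z = 3×1020/(2π×2.3²) × 1 = 92.063 × 1 = 92.06 kPa

Δσ_z ≈ 92.1 kPa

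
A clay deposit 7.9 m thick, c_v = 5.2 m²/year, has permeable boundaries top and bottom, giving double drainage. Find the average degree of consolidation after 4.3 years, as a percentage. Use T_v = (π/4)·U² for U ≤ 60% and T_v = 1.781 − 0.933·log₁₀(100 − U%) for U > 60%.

Drainage path length: H_d = H/2 = 3.95 m (double drainage).
T_v = c_v·t/H_d² = 5.2×4.3/3.95² = 1.4331.
T_v = 1.4331 corresponds to the U > 60% branch:
U = 1 − 10^((1.781 − T_v)/0.933)/100 = 0.9764

U ≈ 97.6 %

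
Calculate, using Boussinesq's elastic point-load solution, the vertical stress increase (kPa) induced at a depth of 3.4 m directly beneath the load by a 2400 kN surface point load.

Boussinesq vertical stress below a point load on an elastic half-space:
Δσ_z = 3P/(2πz²) · [1 + (r/z)²]^(−5/2)
r/z = 0/3.4 = 0; [1+(r/z)²]^(−5/2) = 1.
Δσ_z = 3×2400/(2π×3.4²) × 1 = 99.128 × 1 = 99.13 kPa

Δσ_z ≈ 99.1 kPa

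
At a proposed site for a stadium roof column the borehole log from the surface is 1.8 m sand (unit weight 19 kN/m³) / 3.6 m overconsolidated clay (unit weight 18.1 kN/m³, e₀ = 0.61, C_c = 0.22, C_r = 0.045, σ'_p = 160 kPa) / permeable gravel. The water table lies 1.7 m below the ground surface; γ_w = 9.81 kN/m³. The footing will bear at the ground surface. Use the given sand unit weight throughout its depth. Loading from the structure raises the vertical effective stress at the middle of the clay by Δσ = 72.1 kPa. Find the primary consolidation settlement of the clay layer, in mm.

Mid-depth of clay below the ground surface: z = 1.8 + 3.6/2 = 3.6 m.
Total vertical stress at mid-clay: σ_v = 19×1.8 + 18.1×1.8 = 66.78 kPa.
Pore pressure: u = 9.81×(3.6 − 1.7) = 18.639 kPa.
Initial effective stress: σ'_0 = σ_v − u = 66.78 − 18.639 = 48.141 kPa.
Final effective stress: σ'_f = 48.141 + 72.1 = 120.24 kPa.
σ'_f = 120.24 ≤ σ'_p = 160 kPa, so the clay remains overconsolidated and only the recompression index applies:
S_c = C_r·H/(1+e₀)·log₁₀(σ'_f/σ'_0) = 0.045×3.6/1.61×log₁₀(120.24/48.141)
    = 0.10062 × 0.39753 = 0.04 m

S_c ≈ 40 mm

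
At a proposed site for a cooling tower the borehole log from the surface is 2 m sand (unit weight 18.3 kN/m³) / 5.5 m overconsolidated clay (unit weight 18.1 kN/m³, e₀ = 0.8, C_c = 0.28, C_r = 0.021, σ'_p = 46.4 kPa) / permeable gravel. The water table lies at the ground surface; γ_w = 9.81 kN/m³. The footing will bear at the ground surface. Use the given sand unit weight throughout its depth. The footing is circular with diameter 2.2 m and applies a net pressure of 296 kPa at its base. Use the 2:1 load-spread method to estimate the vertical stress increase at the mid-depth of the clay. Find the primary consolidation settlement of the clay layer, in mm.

Mid-depth of clay below the ground surface: z = 2 + 5.5/2 = 4.75 m.
Total vertical stress at mid-clay: σ_v = 18.3×2 + 18.1×2.75 = 86.375 kPa.
Pore pressure: u = 9.81×(4.75 − 0) = 46.598 kPa.
Initial effective stress: σ'_0 = σ_v − u = 86.375 − 46.598 = 39.777 kPa.
Stress increase at mid-clay by the 2:1 spreading method:
Δσ ≈ qD²/(D+z)² = 296×2.2²/(2.2+4.75)² = 29.66 kPa
Final effective stress: σ'_f = 39.777 + 29.66 = 69.437 kPa.
σ'_f = 69.437 > σ'_p = 46.4 kPa, so the stress path crosses the preconsolidation pressure — recompression up to σ'_p, then virgin compression beyond:
S_c = H/(1+e₀)·[C_r·log₁₀(σ'_p/σ'_0) + C_c·log₁₀(σ'_f/σ'_p)]
    = 5.5/1.8 × [0.021×log₁₀(46.4/39.777) + 0.28×log₁₀(69.437/46.4)]
    = 3.0556 × [0.0014046 + 0.04902] = 0.1541 m

S_c ≈ 154 mm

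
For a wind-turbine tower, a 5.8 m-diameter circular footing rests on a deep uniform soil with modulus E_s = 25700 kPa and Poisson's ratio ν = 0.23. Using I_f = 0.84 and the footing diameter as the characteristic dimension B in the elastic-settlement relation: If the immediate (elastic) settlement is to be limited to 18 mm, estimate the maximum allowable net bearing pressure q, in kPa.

S_e = q·B·(1−ν²)/E_s · I_f  ⇒  q = S_e·E_s / (B·(1−ν²)·I_f).
q = 0.018 × 25700 / (5.8 × 0.9471 × 0.84) = 100.3 kPa

q ≈ 100 kPa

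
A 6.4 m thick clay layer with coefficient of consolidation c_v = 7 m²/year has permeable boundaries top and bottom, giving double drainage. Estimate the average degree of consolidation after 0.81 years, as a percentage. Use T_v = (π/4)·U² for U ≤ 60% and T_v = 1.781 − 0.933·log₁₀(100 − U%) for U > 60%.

U ≈ 79.3 %

Drainage path length: H_d = H/2 = 3.2 m (double drainage).
T_v = c_v·t/H_d² = 7×0.81/3.2² = 0.55371.
T_v = 0.55371 corresponds to the U > 60% branch:
U = 1 − 10^((1.781 − T_v)/0.933)/100 = 0.7933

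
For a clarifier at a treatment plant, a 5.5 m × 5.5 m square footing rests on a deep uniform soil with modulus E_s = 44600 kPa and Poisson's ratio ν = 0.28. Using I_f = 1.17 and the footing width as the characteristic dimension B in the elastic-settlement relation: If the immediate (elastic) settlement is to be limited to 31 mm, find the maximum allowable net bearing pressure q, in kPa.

S_e = q·B·(1−ν²)/E_s · I_f  ⇒  q = S_e·E_s / (B·(1−ν²)·I_f).
q = 0.031 × 44600 / (5.5 × 0.9216 × 1.17) = 233.1 kPa

q ≈ 233 kPa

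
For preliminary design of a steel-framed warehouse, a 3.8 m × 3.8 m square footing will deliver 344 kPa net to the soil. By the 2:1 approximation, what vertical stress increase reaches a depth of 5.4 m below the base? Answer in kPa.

Δσ_z ≈ 58.7 kPa

By the 2:1 method the load spreads at 1 horizontal : 2 vertical, so at depth z the loaded area has grown by z in each plan dimension:
Δσ = qBL/((B+z)(L+z)) = 344×3.8×3.8/((3.8+5.4)(3.8+5.4)) = 58.688 kPa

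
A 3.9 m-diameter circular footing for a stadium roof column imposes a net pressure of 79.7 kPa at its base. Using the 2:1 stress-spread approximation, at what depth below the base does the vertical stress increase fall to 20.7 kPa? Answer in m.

2:1 spreading — at depth z the loaded area has grown by z in each plan dimension:
qD²/(D+z)² = Δσ_z ⇒ z = D(√(q/Δσ_z) − 1) = 3.9×(√(79.7/20.7) − 1) = 3.753 m

z ≈ 3.75 m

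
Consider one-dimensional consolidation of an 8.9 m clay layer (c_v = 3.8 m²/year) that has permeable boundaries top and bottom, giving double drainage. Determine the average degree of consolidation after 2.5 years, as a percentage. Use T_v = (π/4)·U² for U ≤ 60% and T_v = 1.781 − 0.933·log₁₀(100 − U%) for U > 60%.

Drainage path length: H_d = H/2 = 4.45 m (double drainage).
T_v = c_v·t/H_d² = 3.8×2.5/4.45² = 0.47974.
T_v = 0.47974 corresponds to the U > 60% branch:
U = 1 − 10^((1.781 − T_v)/0.933)/100 = 0.7519

U ≈ 75.2 %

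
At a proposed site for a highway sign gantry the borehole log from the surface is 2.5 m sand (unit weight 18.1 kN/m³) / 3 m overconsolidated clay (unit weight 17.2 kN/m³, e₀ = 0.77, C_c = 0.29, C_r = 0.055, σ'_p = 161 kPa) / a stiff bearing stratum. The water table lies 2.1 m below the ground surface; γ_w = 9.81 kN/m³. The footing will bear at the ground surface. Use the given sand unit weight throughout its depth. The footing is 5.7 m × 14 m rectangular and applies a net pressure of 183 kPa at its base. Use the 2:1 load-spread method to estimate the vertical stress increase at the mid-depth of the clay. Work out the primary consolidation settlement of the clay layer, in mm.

S_c ≈ 38.6 mm

Mid-depth of clay below the ground surface: z = 2.5 + 3/2 = 4 m.
Total vertical stress at mid-clay: σ_v = 18.1×2.5 + 17.2×1.5 = 71.05 kPa.
Pore pressure: u = 9.81×(4 − 2.1) = 18.639 kPa.
Initial effective stress: σ'_0 = σ_v − u = 71.05 − 18.639 = 52.411 kPa.
Stress increase at mid-clay by the 2:1 spreading method:
Δσ = qBL/((B+z)(L+z)) = 183×5.7×14/((5.7+4)(14+4)) = 83.639 kPa
Final effective stress: σ'_f = 52.411 + 83.639 = 136.05 kPa.
σ'_f = 136.05 ≤ σ'_p = 161 kPa, so the clay remains overconsolidated and only the recompression index applies:
S_c = C_r·H/(1+e₀)·log₁₀(σ'_f/σ'_0) = 0.055×3/1.77×log₁₀(136.05/52.411)
    = 0.09322 × 0.41428 = 0.03862 m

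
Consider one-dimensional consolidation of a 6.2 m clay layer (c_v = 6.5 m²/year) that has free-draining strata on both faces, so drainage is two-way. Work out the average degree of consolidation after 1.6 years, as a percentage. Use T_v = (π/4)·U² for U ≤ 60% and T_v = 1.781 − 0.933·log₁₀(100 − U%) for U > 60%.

Drainage path length: H_d = H/2 = 3.1 m (double drainage).
T_v = c_v·t/H_d² = 6.5×1.6/3.1² = 1.0822.
T_v = 1.0822 corresponds to the U > 60% branch:
U = 1 − 10^((1.781 − T_v)/0.933)/100 = 0.9439

U ≈ 94.4 %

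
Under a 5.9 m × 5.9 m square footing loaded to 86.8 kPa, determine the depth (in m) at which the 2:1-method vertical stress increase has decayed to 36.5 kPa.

2:1 spreading — at depth z the loaded area has grown by z in each plan dimension:
qB²/(B+z)² = Δσ_z ⇒ z = B(√(q/Δσ_z) − 1) = 5.9×(√(86.8/36.5) − 1) = 3.198 m

z ≈ 3.2 m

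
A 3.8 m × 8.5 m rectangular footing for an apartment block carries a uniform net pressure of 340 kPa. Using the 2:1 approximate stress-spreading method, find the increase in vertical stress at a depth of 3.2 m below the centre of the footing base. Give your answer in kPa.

By the 2:1 method the load spreads at 1 horizontal : 2 vertical, so at depth z the loaded area has grown by z in each plan dimension:
Δσ = qBL/((B+z)(L+z)) = 340×3.8×8.5/((3.8+3.2)(8.5+3.2)) = 134.09 kPa

Δσ_z ≈ 134 kPa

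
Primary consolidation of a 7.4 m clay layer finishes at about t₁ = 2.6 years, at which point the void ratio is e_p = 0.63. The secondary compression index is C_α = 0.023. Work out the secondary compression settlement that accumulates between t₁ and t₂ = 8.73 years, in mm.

S_s ≈ 54.9 mm

Secondary compression: S_s = C_α·H/(1+e_p)·log₁₀(t₂/t₁)
S_s = 0.023×7.4/(1+0.63)×log₁₀(8.73/2.6)
    = 0.1044 × 0.526 = 0.05493 m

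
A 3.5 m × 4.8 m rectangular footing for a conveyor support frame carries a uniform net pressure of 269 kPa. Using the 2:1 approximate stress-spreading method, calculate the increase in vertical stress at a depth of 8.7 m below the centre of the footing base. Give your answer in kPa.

Δσ_z ≈ 27.4 kPa

By the 2:1 method the load spreads at 1 horizontal : 2 vertical, so at depth z the loaded area has grown by z in each plan dimension:
Δσ = qBL/((B+z)(L+z)) = 269×3.5×4.8/((3.5+8.7)(4.8+8.7)) = 27.439 kPa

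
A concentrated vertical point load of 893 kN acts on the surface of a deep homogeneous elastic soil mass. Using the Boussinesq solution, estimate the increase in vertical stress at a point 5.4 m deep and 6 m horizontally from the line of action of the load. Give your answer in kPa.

Boussinesq vertical stress below a point load on an elastic half-space:
Δσ_z = 3P/(2πz²) · [1 + (r/z)²]^(−5/2)
r/z = 6/5.4 = 1.1111; [1+(r/z)²]^(−5/2) = 0.13397.
Δσ_z = 3×893/(2π×5.4²) × 0.13397 = 14.622 × 0.13397 = 1.959 kPa

Δσ_z ≈ 1.96 kPa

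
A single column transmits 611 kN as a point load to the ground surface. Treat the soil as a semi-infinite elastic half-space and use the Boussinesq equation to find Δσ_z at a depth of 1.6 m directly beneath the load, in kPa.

Δσ_z ≈ 114 kPa

Boussinesq vertical stress below a point load on an elastic half-space:
Δσ_z = 3P/(2πz²) · [1 + (r/z)²]^(−5/2)
r/z = 0/1.6 = 0; [1+(r/z)²]^(−5/2) = 1.
Δσ_z = 3×611/(2π×1.6²) × 1 = 113.96 × 1 = 114 kPa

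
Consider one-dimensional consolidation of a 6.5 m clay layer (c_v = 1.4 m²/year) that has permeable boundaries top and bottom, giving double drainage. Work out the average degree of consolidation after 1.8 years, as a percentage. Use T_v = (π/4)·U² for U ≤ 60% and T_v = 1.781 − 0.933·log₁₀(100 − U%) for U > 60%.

U ≈ 55.1 %

Drainage path length: H_d = H/2 = 3.25 m (double drainage).
T_v = c_v·t/H_d² = 1.4×1.8/3.25² = 0.23858.
T_v = 0.23858 corresponds to the U ≤ 60% branch:
U = √(4T_v/π) = 0.5512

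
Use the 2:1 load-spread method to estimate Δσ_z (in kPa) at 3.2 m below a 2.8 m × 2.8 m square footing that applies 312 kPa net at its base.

Δσ_z ≈ 67.9 kPa

By the 2:1 method the load spreads at 1 horizontal : 2 vertical, so at depth z the loaded area has grown by z in each plan dimension:
Δσ = qBL/((B+z)(L+z)) = 312×2.8×2.8/((2.8+3.2)(2.8+3.2)) = 67.947 kPa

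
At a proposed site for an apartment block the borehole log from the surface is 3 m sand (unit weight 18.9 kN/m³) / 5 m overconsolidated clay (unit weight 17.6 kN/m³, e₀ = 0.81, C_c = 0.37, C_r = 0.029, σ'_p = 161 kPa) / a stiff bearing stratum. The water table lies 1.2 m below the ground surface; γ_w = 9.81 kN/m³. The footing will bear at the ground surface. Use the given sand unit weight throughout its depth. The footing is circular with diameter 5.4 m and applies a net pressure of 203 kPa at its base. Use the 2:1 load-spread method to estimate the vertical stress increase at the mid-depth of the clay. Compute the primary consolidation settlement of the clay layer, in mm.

S_c ≈ 21.4 mm

Mid-depth of clay below the ground surface: z = 3 + 5/2 = 5.5 m.
Total vertical stress at mid-clay: σ_v = 18.9×3 + 17.6×2.5 = 100.7 kPa.
Pore pressure: u = 9.81×(5.5 − 1.2) = 42.183 kPa.
Initial effective stress: σ'_0 = σ_v − u = 100.7 − 42.183 = 58.517 kPa.
Stress increase at mid-clay by the 2:1 spreading method:
Δσ ≈ qD²/(D+z)² = 203×5.4²/(5.4+5.5)² = 49.823 kPa
Final effective stress: σ'_f = 58.517 + 49.823 = 108.34 kPa.
σ'_f = 108.34 ≤ σ'_p = 161 kPa, so the clay remains overconsolidated and only the recompression index applies:
S_c = C_r·H/(1+e₀)·log₁₀(σ'_f/σ'_0) = 0.029×5/1.81×log₁₀(108.34/58.517)
    = 0.08011 × 0.26751 = 0.02143 m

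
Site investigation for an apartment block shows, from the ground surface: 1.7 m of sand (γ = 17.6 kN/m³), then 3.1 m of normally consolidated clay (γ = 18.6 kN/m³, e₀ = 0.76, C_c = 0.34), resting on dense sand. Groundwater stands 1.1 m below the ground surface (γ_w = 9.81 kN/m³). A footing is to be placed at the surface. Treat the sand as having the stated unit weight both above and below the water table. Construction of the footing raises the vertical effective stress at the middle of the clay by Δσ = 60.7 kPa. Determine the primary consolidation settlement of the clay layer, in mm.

S_c ≈ 250 mm

Mid-depth of clay below the ground surface: z = 1.7 + 3.1/2 = 3.25 m.
Total vertical stress at mid-clay: σ_v = 17.6×1.7 + 18.6×1.55 = 58.75 kPa.
Pore pressure: u = 9.81×(3.25 − 1.1) = 21.091 kPa.
Initial effective stress: σ'_0 = σ_v − u = 58.75 − 21.091 = 37.659 kPa.
Final effective stress: σ'_f = σ'_0 + Δσ = 37.659 + 60.7 = 98.359 kPa.
Normally consolidated clay, so the full stress increment lies on the virgin compression line:
S_c = C_c·H/(1+e₀)·log₁₀(σ'_f/σ'_0) = 0.34×3.1/(1+0.76)×log₁₀(98.359/37.659)
    = 0.59886 × 0.41695 = 0.2497 m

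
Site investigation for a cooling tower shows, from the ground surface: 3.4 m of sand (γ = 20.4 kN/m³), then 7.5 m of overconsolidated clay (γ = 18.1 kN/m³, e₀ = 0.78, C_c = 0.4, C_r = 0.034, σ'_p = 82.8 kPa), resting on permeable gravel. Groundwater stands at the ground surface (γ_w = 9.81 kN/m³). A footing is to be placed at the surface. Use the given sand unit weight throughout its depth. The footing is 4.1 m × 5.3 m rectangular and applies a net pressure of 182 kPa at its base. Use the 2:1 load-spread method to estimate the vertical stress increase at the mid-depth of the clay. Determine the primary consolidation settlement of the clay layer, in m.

S_c ≈ 0.116 m

Mid-depth of clay below the ground surface: z = 3.4 + 7.5/2 = 7.15 m.
Total vertical stress at mid-clay: σ_v = 20.4×3.4 + 18.1×3.75 = 137.24 kPa.
Pore pressure: u = 9.81×(7.15 − 0) = 70.142 kPa.
Initial effective stress: σ'_0 = σ_v − u = 137.24 − 70.142 = 67.098 kPa.
Stress increase at mid-clay by the 2:1 spreading method:
Δσ = qBL/((B+z)(L+z)) = 182×4.1×5.3/((4.1+7.15)(5.3+7.15)) = 28.236 kPa
Final effective stress: σ'_f = 67.098 + 28.236 = 95.334 kPa.
σ'_f = 95.334 > σ'_p = 82.8 kPa, so the stress path crosses the preconsolidation pressure — recompression up to σ'_p, then virgin compression beyond:
S_c = H/(1+e₀)·[C_r·log₁₀(σ'_p/σ'_0) + C_c·log₁₀(σ'_f/σ'_p)]
    = 7.5/1.78 × [0.034×log₁₀(82.8/67.098) + 0.4×log₁₀(95.334/82.8)]
    = 4.2135 × [0.0031049 + 0.024487] = 0.1163 m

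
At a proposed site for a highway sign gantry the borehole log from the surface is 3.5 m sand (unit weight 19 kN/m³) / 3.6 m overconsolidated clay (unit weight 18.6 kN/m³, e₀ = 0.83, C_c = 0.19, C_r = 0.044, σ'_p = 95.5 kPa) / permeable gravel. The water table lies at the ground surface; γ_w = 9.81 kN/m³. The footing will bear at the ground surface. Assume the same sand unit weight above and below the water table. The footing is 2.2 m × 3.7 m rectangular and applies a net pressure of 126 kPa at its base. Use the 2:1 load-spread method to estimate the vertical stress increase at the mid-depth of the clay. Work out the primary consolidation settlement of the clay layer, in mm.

Mid-depth of clay below the ground surface: z = 3.5 + 3.6/2 = 5.3 m.
Total vertical stress at mid-clay: σ_v = 19×3.5 + 18.6×1.8 = 99.98 kPa.
Pore pressure: u = 9.81×(5.3 − 0) = 51.993 kPa.
Initial effective stress: σ'_0 = σ_v − u = 99.98 − 51.993 = 47.987 kPa.
Stress increase at mid-clay by the 2:1 spreading method:
Δσ = qBL/((B+z)(L+z)) = 126×2.2×3.7/((2.2+5.3)(3.7+5.3)) = 15.195 kPa
Final effective stress: σ'_f = 47.987 + 15.195 = 63.182 kPa.
σ'_f = 63.182 ≤ σ'_p = 95.5 kPa, so the clay remains overconsolidated and only the recompression index applies:
S_c = C_r·H/(1+e₀)·log₁₀(σ'_f/σ'_0) = 0.044×3.6/1.83×log₁₀(63.182/47.987)
    = 0.086557 × 0.11947 = 0.01034 m

S_c ≈ 10.3 mm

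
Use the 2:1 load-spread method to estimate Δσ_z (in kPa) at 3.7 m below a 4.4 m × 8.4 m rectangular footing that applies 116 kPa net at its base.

By the 2:1 method the load spreads at 1 horizontal : 2 vertical, so at depth z the loaded area has grown by z in each plan dimension:
Δσ = qBL/((B+z)(L+z)) = 116×4.4×8.4/((4.4+3.7)(8.4+3.7)) = 43.744 kPa

Δσ_z ≈ 43.7 kPa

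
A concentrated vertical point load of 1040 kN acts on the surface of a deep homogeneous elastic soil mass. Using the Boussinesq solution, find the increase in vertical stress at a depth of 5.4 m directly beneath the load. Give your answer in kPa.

Boussinesq vertical stress below a point load on an elastic half-space:
Δσ_z = 3P/(2πz²) · [1 + (r/z)²]^(−5/2)
r/z = 0/5.4 = 0; [1+(r/z)²]^(−5/2) = 1.
Δσ_z = 3×1040/(2π×5.4²) × 1 = 17.029 × 1 = 17.03 kPa

Δσ_z ≈ 17 kPa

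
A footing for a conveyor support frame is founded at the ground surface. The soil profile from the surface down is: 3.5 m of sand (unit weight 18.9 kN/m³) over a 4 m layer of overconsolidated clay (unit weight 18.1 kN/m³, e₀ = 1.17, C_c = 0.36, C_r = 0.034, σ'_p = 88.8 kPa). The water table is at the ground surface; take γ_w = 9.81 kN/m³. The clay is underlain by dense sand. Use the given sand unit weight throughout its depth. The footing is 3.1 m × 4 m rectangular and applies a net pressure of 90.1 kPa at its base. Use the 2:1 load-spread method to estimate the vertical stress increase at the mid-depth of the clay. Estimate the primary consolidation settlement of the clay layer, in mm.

Mid-depth of clay below the ground surface: z = 3.5 + 4/2 = 5.5 m.
Total vertical stress at mid-clay: σ_v = 18.9×3.5 + 18.1×2 = 102.35 kPa.
Pore pressure: u = 9.81×(5.5 − 0) = 53.955 kPa.
Initial effective stress: σ'_0 = σ_v − u = 102.35 − 53.955 = 48.395 kPa.
Stress increase at mid-clay by the 2:1 spreading method:
Δσ = qBL/((B+z)(L+z)) = 90.1×3.1×4/((3.1+5.5)(4+5.5)) = 13.675 kPa
Final effective stress: σ'_f = 48.395 + 13.675 = 62.07 kPa.
σ'_f = 62.07 ≤ σ'_p = 88.8 kPa, so the clay remains overconsolidated and only the recompression index applies:
S_c = C_r·H/(1+e₀)·log₁₀(σ'_f/σ'_0) = 0.034×4/2.17×log₁₀(62.07/48.395)
    = 0.062672 × 0.10808 = 0.006774 m

S_c ≈ 6.77 mm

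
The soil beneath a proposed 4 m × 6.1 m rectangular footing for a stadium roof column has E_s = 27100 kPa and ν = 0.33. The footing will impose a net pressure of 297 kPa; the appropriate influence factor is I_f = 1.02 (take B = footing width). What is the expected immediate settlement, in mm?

S_e ≈ 39.8 mm

Immediate (elastic) settlement: S_e = q·B·(1−ν²)/E_s · I_f.
S_e = 297 × 4 × (1 − 0.33²) / 27100 × 1.02
    = 297 × 4 × 0.8911 / 27100 × 1.02
    = 0.03984 m = 39.84 mm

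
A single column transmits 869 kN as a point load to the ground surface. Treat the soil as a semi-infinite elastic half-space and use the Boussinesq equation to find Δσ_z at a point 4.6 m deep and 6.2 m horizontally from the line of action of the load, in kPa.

Boussinesq vertical stress below a point load on an elastic half-space:
Δσ_z = 3P/(2πz²) · [1 + (r/z)²]^(−5/2)
r/z = 6.2/4.6 = 1.3478; [1+(r/z)²]^(−5/2) = 0.075106.
Δσ_z = 3×869/(2π×4.6²) × 0.075106 = 19.609 × 0.075106 = 1.473 kPa

Δσ_z ≈ 1.47 kPa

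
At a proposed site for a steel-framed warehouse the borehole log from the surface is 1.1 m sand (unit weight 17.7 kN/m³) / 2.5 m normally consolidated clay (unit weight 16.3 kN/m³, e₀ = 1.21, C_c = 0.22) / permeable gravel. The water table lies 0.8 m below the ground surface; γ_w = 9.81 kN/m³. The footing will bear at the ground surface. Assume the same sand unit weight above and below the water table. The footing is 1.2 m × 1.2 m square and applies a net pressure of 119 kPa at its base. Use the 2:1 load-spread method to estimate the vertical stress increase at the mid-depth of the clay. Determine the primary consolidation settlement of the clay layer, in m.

Mid-depth of clay below the ground surface: z = 1.1 + 2.5/2 = 2.35 m.
Total vertical stress at mid-clay: σ_v = 17.7×1.1 + 16.3×1.25 = 39.845 kPa.
Pore pressure: u = 9.81×(2.35 − 0.8) = 15.206 kPa.
Initial effective stress: σ'_0 = σ_v − u = 39.845 − 15.206 = 24.639 kPa.
Stress increase at mid-clay by the 2:1 spreading method:
Δσ = qBL/((B+z)(L+z)) = 119×1.2×1.2/((1.2+2.35)(1.2+2.35)) = 13.597 kPa
Final effective stress: σ'_f = σ'_0 + Δσ = 24.639 + 13.597 = 38.236 kPa.
Normally consolidated clay, so the full stress increment lies on the virgin compression line:
S_c = C_c·H/(1+e₀)·log₁₀(σ'_f/σ'_0) = 0.22×2.5/(1+1.21)×log₁₀(38.236/24.639)
    = 0.24887 × 0.19085 = 0.0475 m

S_c ≈ 0.0475 m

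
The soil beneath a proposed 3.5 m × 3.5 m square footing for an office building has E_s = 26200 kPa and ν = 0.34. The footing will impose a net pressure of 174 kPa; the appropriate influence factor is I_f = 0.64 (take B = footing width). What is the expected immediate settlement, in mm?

S_e ≈ 13.2 mm

Immediate (elastic) settlement: S_e = q·B·(1−ν²)/E_s · I_f.
S_e = 174 × 3.5 × (1 − 0.34²) / 26200 × 0.64
    = 174 × 3.5 × 0.8844 / 26200 × 0.64
    = 0.01316 m = 13.16 mm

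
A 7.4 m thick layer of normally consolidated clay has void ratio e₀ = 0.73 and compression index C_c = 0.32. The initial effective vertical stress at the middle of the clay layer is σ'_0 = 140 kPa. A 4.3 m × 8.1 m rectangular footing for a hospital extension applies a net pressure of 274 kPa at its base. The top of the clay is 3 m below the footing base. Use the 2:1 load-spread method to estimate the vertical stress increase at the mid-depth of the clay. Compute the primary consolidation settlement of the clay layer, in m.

S_c ≈ 0.208 m

Mid-depth of clay below the footing base: z = 3 + 7.4/2 = 6.7 m.
Stress increase at mid-clay by the 2:1 spreading method:
Δσ = qBL/((B+z)(L+z)) = 274×4.3×8.1/((4.3+6.7)(8.1+6.7)) = 58.621 kPa
Final effective stress: σ'_f = σ'_0 + Δσ = 140 + 58.621 = 198.62 kPa.
Normally consolidated clay, so the full stress increment lies on the virgin compression line:
S_c = C_c·H/(1+e₀)·log₁₀(σ'_f/σ'_0) = 0.32×7.4/(1+0.73)×log₁₀(198.62/140)
    = 1.3688 × 0.15189 = 0.2079 m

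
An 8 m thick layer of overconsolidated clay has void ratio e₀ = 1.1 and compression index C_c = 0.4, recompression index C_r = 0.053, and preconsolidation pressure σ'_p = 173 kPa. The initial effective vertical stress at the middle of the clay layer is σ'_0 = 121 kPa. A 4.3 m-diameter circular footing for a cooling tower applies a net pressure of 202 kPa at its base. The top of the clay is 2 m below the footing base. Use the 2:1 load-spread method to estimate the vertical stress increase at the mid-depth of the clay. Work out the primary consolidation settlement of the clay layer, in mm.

Mid-depth of clay below the footing base: z = 2 + 8/2 = 6 m.
Stress increase at mid-clay by the 2:1 spreading method:
Δσ ≈ qD²/(D+z)² = 202×4.3²/(4.3+6)² = 35.206 kPa
Final effective stress: σ'_f = 121 + 35.206 = 156.21 kPa.
σ'_f = 156.21 ≤ σ'_p = 173 kPa, so the clay remains overconsolidated and only the recompression index applies:
S_c = C_r·H/(1+e₀)·log₁₀(σ'_f/σ'_0) = 0.053×8/2.1×log₁₀(156.21/121)
    = 0.2019 × 0.11092 = 0.0224 m

S_c ≈ 22.4 mm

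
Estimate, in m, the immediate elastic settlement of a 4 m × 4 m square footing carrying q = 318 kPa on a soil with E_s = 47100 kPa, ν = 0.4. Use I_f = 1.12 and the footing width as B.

S_e ≈ 0.0254 m

Immediate (elastic) settlement: S_e = q·B·(1−ν²)/E_s · I_f.
S_e = 318 × 4 × (1 − 0.4²) / 47100 × 1.12
    = 318 × 4 × 0.84 / 47100 × 1.12
    = 0.02541 m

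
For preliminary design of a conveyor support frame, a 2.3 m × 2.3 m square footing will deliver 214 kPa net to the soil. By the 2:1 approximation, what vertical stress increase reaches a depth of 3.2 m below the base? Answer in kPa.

By the 2:1 method the load spreads at 1 horizontal : 2 vertical, so at depth z the loaded area has grown by z in each plan dimension:
Δσ = qBL/((B+z)(L+z)) = 214×2.3×2.3/((2.3+3.2)(2.3+3.2)) = 37.423 kPa

Δσ_z ≈ 37.4 kPa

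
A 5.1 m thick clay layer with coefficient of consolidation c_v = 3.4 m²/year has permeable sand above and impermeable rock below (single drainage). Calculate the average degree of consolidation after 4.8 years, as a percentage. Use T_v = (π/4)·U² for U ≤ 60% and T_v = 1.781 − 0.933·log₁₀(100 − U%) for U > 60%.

U ≈ 82.8 %

Drainage path length: H_d = H = 5.1 m (single drainage).
T_v = c_v·t/H_d² = 3.4×4.8/5.1² = 0.62745.
T_v = 0.62745 corresponds to the U > 60% branch:
U = 1 − 10^((1.781 − T_v)/0.933)/100 = 0.8277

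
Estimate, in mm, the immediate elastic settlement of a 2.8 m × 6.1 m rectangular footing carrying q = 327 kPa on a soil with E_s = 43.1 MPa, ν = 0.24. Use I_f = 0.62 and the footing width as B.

Immediate (elastic) settlement: S_e = q·B·(1−ν²)/E_s · I_f.
E_s = 43.1 MPa = 43100 kPa.
S_e = 327 × 2.8 × (1 − 0.24²) / 43100 × 0.62
    = 327 × 2.8 × 0.9424 / 43100 × 0.62
    = 0.01241 m = 12.41 mm

S_e ≈ 12.4 mm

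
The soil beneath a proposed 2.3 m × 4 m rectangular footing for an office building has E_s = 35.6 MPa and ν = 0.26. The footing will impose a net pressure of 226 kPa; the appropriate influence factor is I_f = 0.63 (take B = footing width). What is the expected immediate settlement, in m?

S_e ≈ 0.00858 m

Immediate (elastic) settlement: S_e = q·B·(1−ν²)/E_s · I_f.
E_s = 35.6 MPa = 35600 kPa.
S_e = 226 × 2.3 × (1 − 0.26²) / 35600 × 0.63
    = 226 × 2.3 × 0.9324 / 35600 × 0.63
    = 0.008577 m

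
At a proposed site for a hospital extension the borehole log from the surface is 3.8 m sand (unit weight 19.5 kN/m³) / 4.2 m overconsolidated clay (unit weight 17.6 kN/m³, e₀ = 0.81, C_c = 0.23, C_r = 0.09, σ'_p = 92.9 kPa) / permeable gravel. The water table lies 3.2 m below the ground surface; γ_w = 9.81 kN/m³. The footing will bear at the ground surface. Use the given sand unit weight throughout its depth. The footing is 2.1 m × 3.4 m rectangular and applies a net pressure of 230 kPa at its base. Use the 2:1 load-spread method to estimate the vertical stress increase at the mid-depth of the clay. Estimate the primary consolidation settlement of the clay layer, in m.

S_c ≈ 0.0405 m

Mid-depth of clay below the ground surface: z = 3.8 + 4.2/2 = 5.9 m.
Total vertical stress at mid-clay: σ_v = 19.5×3.8 + 17.6×2.1 = 111.06 kPa.
Pore pressure: u = 9.81×(5.9 − 3.2) = 26.487 kPa.
Initial effective stress: σ'_0 = σ_v − u = 111.06 − 26.487 = 84.573 kPa.
Stress increase at mid-clay by the 2:1 spreading method:
Δσ = qBL/((B+z)(L+z)) = 230×2.1×3.4/((2.1+5.9)(3.4+5.9)) = 22.073 kPa
Final effective stress: σ'_f = 84.573 + 22.073 = 106.65 kPa.
σ'_f = 106.65 > σ'_p = 92.9 kPa, so the stress path crosses the preconsolidation pressure — recompression up to σ'_p, then virgin compression beyond:
S_c = H/(1+e₀)·[C_r·log₁₀(σ'_p/σ'_0) + C_c·log₁₀(σ'_f/σ'_p)]
    = 4.2/1.81 × [0.09×log₁₀(92.9/84.573) + 0.23×log₁₀(106.65/92.9)]
    = 2.3204 × [0.0036706 + 0.013787] = 0.04051 m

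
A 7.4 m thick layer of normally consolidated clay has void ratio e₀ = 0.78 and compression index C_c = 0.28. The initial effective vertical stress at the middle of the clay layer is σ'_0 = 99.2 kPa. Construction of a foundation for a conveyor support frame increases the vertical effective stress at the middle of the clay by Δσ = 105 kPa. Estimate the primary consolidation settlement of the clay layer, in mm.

Final effective stress: σ'_f = σ'_0 + Δσ = 99.2 + 105 = 204.2 kPa.
Normally consolidated clay, so the full stress increment lies on the virgin compression line:
S_c = C_c·H/(1+e₀)·log₁₀(σ'_f/σ'_0) = 0.28×7.4/(1+0.78)×log₁₀(204.2/99.2)
    = 1.164 × 0.31354 = 0.365 m

S_c ≈ 365 mm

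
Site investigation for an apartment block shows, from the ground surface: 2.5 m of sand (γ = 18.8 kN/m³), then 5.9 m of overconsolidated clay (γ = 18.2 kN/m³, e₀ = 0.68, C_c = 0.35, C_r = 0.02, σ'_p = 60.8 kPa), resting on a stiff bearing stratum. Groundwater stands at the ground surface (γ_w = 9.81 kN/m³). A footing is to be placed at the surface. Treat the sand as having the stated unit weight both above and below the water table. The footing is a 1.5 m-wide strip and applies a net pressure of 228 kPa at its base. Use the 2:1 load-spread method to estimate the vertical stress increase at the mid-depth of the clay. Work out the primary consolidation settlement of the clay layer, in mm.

Mid-depth of clay below the ground surface: z = 2.5 + 5.9/2 = 5.45 m.
Total vertical stress at mid-clay: σ_v = 18.8×2.5 + 18.2×2.95 = 100.69 kPa.
Pore pressure: u = 9.81×(5.45 − 0) = 53.465 kPa.
Initial effective stress: σ'_0 = σ_v − u = 100.69 − 53.465 = 47.225 kPa.
Stress increase at mid-clay by the 2:1 spreading method:
Δσ = qB/(B+z) = 228×1.5/(1.5+5.45) = 49.209 kPa
Final effective stress: σ'_f = 47.225 + 49.209 = 96.434 kPa.
σ'_f = 96.434 > σ'_p = 60.8 kPa, so the stress path crosses the preconsolidation pressure — recompression up to σ'_p, then virgin compression beyond:
S_c = H/(1+e₀)·[C_r·log₁₀(σ'_p/σ'_0) + C_c·log₁₀(σ'_f/σ'_p)]
    = 5.9/1.68 × [0.02×log₁₀(60.8/47.225) + 0.35×log₁₀(96.434/60.8)]
    = 3.5119 × [0.0021946 + 0.070114] = 0.2539 m

S_c ≈ 254 mm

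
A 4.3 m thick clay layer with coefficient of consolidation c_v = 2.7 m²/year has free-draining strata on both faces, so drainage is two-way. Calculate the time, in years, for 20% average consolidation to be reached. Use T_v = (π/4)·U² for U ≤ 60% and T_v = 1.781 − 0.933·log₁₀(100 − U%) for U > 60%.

Drainage path length: H_d = H/2 = 2.15 m (double drainage).
U ≤ 60%: T_v = (π/4)·U² = (π/4)×0.2² = 0.031416.
t = T_v·H_d²/c_v = 0.031416×2.15²/2.7 = 0.05379 years.

t ≈ 0.0538 years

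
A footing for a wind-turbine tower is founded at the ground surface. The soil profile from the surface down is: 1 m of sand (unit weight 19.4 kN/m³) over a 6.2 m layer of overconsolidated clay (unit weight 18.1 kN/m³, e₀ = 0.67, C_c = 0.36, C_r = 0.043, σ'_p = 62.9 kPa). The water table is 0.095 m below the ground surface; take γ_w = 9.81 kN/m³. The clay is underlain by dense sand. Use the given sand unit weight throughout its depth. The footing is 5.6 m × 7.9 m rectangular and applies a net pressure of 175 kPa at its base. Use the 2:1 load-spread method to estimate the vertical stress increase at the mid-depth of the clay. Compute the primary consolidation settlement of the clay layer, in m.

S_c ≈ 0.323 m

Mid-depth of clay below the ground surface: z = 1 + 6.2/2 = 4.1 m.
Total vertical stress at mid-clay: σ_v = 19.4×1 + 18.1×3.1 = 75.51 kPa.
Pore pressure: u = 9.81×(4.1 − 0.095) = 39.289 kPa.
Initial effective stress: σ'_0 = σ_v − u = 75.51 − 39.289 = 36.221 kPa.
Stress increase at mid-clay by the 2:1 spreading method:
Δσ = qBL/((B+z)(L+z)) = 175×5.6×7.9/((5.6+4.1)(7.9+4.1)) = 66.512 kPa
Final effective stress: σ'_f = 36.221 + 66.512 = 102.73 kPa.
σ'_f = 102.73 > σ'_p = 62.9 kPa, so the stress path crosses the preconsolidation pressure — recompression up to σ'_p, then virgin compression beyond:
S_c = H/(1+e₀)·[C_r·log₁₀(σ'_p/σ'_0) + C_c·log₁₀(σ'_f/σ'_p)]
    = 6.2/1.67 × [0.043×log₁₀(62.9/36.221) + 0.36×log₁₀(102.73/62.9)]
    = 3.7126 × [0.010307 + 0.076697] = 0.323 m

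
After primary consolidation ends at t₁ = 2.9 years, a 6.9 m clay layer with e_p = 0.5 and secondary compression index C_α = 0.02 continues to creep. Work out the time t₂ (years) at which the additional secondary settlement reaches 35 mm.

S_s = C_α·H/(1+e_p)·log₁₀(t₂/t₁) ⇒ log₁₀(t₂/t₁) = S_s·(1+e_p)/(C_α·H).
log₁₀(t₂/t₁) = 0.035 × (1+0.5) / (0.02×6.9) = 0.3804
t₂ = t₁ × 10^0.3804 = 2.9 × 2.401 = 6.964 years

t₂ ≈ 6.96 years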